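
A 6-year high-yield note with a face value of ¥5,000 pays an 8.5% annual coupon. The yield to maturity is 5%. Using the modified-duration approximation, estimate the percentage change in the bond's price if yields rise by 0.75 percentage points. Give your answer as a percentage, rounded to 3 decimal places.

Periodic yield y = 0.05. Modified duration first:
  t   CF        PV=CF/(1+0.05)^t    t·PV
  1       425.00       404.7619       404.7619
  2       425.00       385.4875       770.9751
  3       425.00       367.1310     1,101.3929
  4       425.00       349.6486     1,398.5942
  5       425.00       332.9986     1,664.9931
  6     5,425.00     4,048.2185    24,289.3112
  Σ                  5,888.2461    29,630.0284
P = 5,888.2461; D_Mac = 5.03206 yrs; D_mod = 5.03206/(1+0.05) = 4.79244 yrs.
ΔP/P ≈ -D_mod · Δy = -4.79244 × (+0.0075) = -0.035943 = -3.5943%.

-3.594%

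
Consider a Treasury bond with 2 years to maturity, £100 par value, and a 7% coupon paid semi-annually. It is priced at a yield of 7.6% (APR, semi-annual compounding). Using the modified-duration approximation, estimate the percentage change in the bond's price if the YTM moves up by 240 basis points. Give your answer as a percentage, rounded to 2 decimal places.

-4.39%

Periodic yield y = 0.038. Modified duration first:
  t   CF        PV=CF/(1+0.038)^t    t·PV
  1         3.50         3.3719         3.3719
  2         3.50         3.2484         6.4969
  3         3.50         3.1295         9.3885
  4       103.50        89.1561       356.6243
  Σ                     98.9059       375.8815
P = 98.9059; D_Mac = 3.80040 half-year periods = 1.90020 yrs; D_mod = 1.90020/(1+0.038) = 1.83063 yrs.
ΔP/P ≈ -D_mod · Δy = -1.83063 × (+0.024) = -0.043935 = -4.3935%.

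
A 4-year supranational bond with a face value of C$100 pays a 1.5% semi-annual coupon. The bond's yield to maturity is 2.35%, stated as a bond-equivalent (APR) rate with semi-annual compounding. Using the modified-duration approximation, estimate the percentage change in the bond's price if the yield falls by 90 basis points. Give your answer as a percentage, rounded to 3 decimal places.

Periodic yield y = 0.01175. Modified duration first:
  t   CF        PV=CF/(1+0.01175)^t    t·PV
  1         0.75         0.7413         0.7413
  2         0.75         0.7327         1.4654
  3         0.75         0.7242         2.1725
  4         0.75         0.7158         2.8630
  5         0.75         0.7074         3.5372
  6         0.75         0.6992         4.1954
  7         0.75         0.6911         4.8378
  8       100.75        91.7613       734.0900
  Σ                     96.7730       753.9027
P = 96.7730; D_Mac = 7.79043 half-year periods = 3.89521 yrs; D_mod = 3.89521/(1+0.01175) = 3.84998 yrs.
ΔP/P ≈ -D_mod · Δy = -3.84998 × (-0.009) = +0.034650 = +3.4650%.

+3.465%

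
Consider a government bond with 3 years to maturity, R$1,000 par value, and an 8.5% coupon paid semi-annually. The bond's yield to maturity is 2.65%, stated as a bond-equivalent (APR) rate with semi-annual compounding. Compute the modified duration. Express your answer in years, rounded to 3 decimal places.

2.699 years

Periodic yield y = 0.01325. First find Macaulay duration:
  t   CF        PV=CF/(1+0.01325)^t    t·PV
  1        42.50        41.9442        41.9442
  2        42.50        41.3957        82.7915
  3        42.50        40.8544       122.5633
  4        42.50        40.3202       161.2807
  5        42.50        39.7929       198.9646
  6     1,042.50       963.3329     5,779.9974
  Σ                  1,167.6404     6,387.5417
P = 1,167.6404; Macaulay duration = 6,387.5417 / 1,167.6404 = 5.47047 half-year periods = 2.73523 years.
Modified duration = D_Mac / (1 + y) = 2.73523 / 1.01325 = 2.69947 years.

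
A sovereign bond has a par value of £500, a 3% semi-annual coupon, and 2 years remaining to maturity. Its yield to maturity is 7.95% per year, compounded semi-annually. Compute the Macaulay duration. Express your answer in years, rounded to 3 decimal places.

Periodic yield y = 0.03975. Discount each cash flow and weight by its period:
  t   CF        PV=CF/(1+0.03975)^t    t·PV
  1         7.50         7.2133         7.2133
  2         7.50         6.9375        13.8750
  3         7.50         6.6723        20.0168
  4       507.50       434.2305     1,736.9220
  Σ                    455.0536     1,778.0272
Price P = Σ PV = 455.0536.
Macaulay duration = Σ(t·PV) / P = 1,778.0272 / 455.0536 = 3.90729 half-year periods.
In years: 3.90729 / 2 = 1.95365 years.

1.954 years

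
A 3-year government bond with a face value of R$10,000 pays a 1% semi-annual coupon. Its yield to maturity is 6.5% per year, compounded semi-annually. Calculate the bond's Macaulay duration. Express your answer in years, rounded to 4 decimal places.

2.9591 years

Periodic yield y = 0.0325. Discount each cash flow and weight by its period:
  t   CF        PV=CF/(1+0.0325)^t    t·PV
  1        50.00        48.4262        48.4262
  2        50.00        46.9018        93.8037
  3        50.00        45.4255       136.2765
  4        50.00        43.9957       175.9826
  5        50.00        42.6108       213.0540
  6    10,050.00     8,295.1778    49,771.0669
  Σ                  8,522.5378    50,438.6098
Price P = Σ PV = 8,522.5378.
Macaulay duration = Σ(t·PV) / P = 50,438.6098 / 8,522.5378 = 5.91826 half-year periods.
In years: 5.91826 / 2 = 2.95913 years.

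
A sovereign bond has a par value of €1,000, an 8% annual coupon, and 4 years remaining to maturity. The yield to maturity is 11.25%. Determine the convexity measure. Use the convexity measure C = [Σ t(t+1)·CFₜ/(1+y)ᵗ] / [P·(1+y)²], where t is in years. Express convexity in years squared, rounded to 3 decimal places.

13.767

With y = 0.1125:
  t   CF        PV=CF/(1+0.1125)^t    t·PV        t(t+1)·PV
  1        80.00        71.9101        71.9101         143.8202
  2        80.00        64.6383       129.2766         387.8298
  3        80.00        58.1018       174.3055         697.2221
  4     1,080.00       705.0561     2,820.2244      14,101.1221
  Σ                    899.7064     3,195.7167      15,329.9943
P = 899.7064.
Convexity = Σ t(t+1)·PV / [P·(1+y)²] = 15,329.9943 / (899.7064 × 1.237656) = 13.76706.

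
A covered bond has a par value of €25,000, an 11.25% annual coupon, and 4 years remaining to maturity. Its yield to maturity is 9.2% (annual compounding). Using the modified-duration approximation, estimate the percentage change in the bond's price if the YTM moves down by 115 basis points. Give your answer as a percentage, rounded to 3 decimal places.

Periodic yield y = 0.092. Modified duration first:
  t   CF        PV=CF/(1+0.092)^t    t·PV
  1     2,812.50     2,575.5495     2,575.5495
  2     2,812.50     2,358.5618     4,717.1235
  3     2,812.50     2,159.8551     6,479.5653
  4    27,812.50    19,559.1274    78,236.5095
  Σ                 26,653.0937    92,008.7478
P = 26,653.0937; D_Mac = 3.45209 yrs; D_mod = 3.45209/(1+0.092) = 3.16125 yrs.
ΔP/P ≈ -D_mod · Δy = -3.16125 × (-0.0115) = +0.036354 = +3.6354%.

+3.635%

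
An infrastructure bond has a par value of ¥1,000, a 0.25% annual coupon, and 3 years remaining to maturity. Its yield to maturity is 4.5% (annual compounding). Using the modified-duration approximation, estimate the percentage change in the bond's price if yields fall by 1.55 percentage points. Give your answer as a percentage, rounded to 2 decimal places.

Periodic yield y = 0.045. Modified duration first:
  t   CF        PV=CF/(1+0.045)^t    t·PV
  1         2.50         2.3923         2.3923
  2         2.50         2.2893         4.5786
  3     1,002.50       878.4873     2,635.4620
  Σ                    883.1690     2,642.4330
P = 883.1690; D_Mac = 2.99199 yrs; D_mod = 2.99199/(1+0.045) = 2.86315 yrs.
ΔP/P ≈ -D_mod · Δy = -2.86315 × (-0.0155) = +0.044379 = +4.4379%.

+4.44%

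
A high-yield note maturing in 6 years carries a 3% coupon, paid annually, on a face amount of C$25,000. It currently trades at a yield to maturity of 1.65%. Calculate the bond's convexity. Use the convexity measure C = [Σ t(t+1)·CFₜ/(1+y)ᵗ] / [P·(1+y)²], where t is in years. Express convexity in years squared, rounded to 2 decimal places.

With y = 0.0165:
  t   CF        PV=CF/(1+0.0165)^t    t·PV        t(t+1)·PV
  1       750.00       737.8259       737.8259       1,475.6517
  2       750.00       725.8494     1,451.6987       4,355.0962
  3       750.00       714.0672     2,142.2017       8,568.8070
  4       750.00       702.4764     2,809.9056      14,049.5278
  5       750.00       691.0737     3,455.3684      20,732.2102
  6    25,750.00    23,341.7243   140,050.3459     980,352.4216
  Σ                 26,913.0169   150,647.3462   1,029,533.7144
P = 26,913.0169.
Convexity = Σ t(t+1)·PV / [P·(1+y)²] = 1,029,533.7144 / (26,913.0169 × 1.033272) = 37.02230.

37.02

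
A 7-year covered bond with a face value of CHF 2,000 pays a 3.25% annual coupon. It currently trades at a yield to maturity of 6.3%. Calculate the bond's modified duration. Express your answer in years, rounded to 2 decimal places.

Periodic yield y = 0.063. First find Macaulay duration:
  t   CF        PV=CF/(1+0.063)^t    t·PV
  1        65.00        61.1477        61.1477
  2        65.00        57.5237       115.0474
  3        65.00        54.1145       162.3435
  4        65.00        50.9073       203.6293
  5        65.00        47.8902       239.4512
  6        65.00        45.0520       270.3118
  7     2,065.00     1,346.4406     9,425.0843
  Σ                  1,663.0760    10,477.0152
P = 1,663.0760; Macaulay duration = 10,477.0152 / 1,663.0760 = 6.29978 years.
Modified duration = D_Mac / (1 + y) = 6.29978 / 1.063 = 5.92642 years.

5.93 years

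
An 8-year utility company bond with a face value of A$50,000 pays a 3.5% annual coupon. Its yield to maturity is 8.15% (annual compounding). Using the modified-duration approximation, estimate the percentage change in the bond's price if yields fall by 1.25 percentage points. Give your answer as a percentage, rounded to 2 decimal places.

Periodic yield y = 0.0815. Modified duration first:
  t   CF        PV=CF/(1+0.0815)^t    t·PV
  1     1,750.00     1,618.1230     1,618.1230
  2     1,750.00     1,496.1840     2,992.3680
  3     1,750.00     1,383.4341     4,150.3023
  4     1,750.00     1,279.1809     5,116.7235
  5     1,750.00     1,182.7840     5,913.9198
  6     1,750.00     1,093.6514     6,561.9083
  7     1,750.00     1,011.2357     7,078.6497
  8    51,750.00    27,650.1928   221,201.5424
  Σ                 36,714.7858   254,633.5370
P = 36,714.7858; D_Mac = 6.93545 yrs; D_mod = 6.93545/(1+0.0815) = 6.41281 yrs.
ΔP/P ≈ -D_mod · Δy = -6.41281 × (-0.0125) = +0.080160 = +8.0160%.

+8.02%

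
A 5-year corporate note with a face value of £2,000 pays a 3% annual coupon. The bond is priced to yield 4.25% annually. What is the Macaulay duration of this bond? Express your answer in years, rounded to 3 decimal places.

Periodic yield y = 0.0425. Discount each cash flow and weight by its year:
  t   CF        PV=CF/(1+0.0425)^t    t·PV
  1        60.00        57.5540        57.5540
  2        60.00        55.2076       110.4153
  3        60.00        52.9570       158.8709
  4        60.00        50.7980       203.1922
  5     2,060.00     1,672.9652     8,364.8259
  Σ                  1,889.4818     8,894.8582
Price P = Σ PV = 1,889.4818.
Macaulay duration = Σ(t·PV) / P = 8,894.8582 / 1,889.4818 = 4.70756 years.

4.708 years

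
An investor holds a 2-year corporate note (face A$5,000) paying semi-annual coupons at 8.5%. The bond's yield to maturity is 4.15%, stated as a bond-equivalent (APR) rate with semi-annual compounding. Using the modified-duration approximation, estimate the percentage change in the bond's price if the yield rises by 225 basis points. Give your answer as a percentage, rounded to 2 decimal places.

-4.16%

Periodic yield y = 0.02075. Modified duration first:
  t   CF        PV=CF/(1+0.02075)^t    t·PV
  1       212.50       208.1803       208.1803
  2       212.50       203.9483       407.8967
  3       212.50       199.8024       599.4073
  4     5,212.50     4,801.4069    19,205.6277
  Σ                  5,413.3379    20,421.1119
P = 5,413.3379; D_Mac = 3.77237 half-year periods = 1.88618 yrs; D_mod = 1.88618/(1+0.02075) = 1.84784 yrs.
ΔP/P ≈ -D_mod · Δy = -1.84784 × (+0.0225) = -0.041576 = -4.1576%.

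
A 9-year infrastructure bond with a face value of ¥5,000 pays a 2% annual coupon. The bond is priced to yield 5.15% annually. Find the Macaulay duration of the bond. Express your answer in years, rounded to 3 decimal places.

8.213 years

Periodic yield y = 0.0515. Discount each cash flow and weight by its year:
  t   CF        PV=CF/(1+0.0515)^t    t·PV
  1       100.00        95.1022        95.1022
  2       100.00        90.4444       180.8887
  3       100.00        86.0146       258.0438
  4       100.00        81.8018       327.2072
  5       100.00        77.7953       388.9767
  6       100.00        73.9851       443.9107
  7       100.00        70.3615       492.5305
  8       100.00        66.9154       535.3228
  9     5,100.00     3,245.5379    29,209.8410
  Σ                  3,887.9582    31,931.8236
Price P = Σ PV = 3,887.9582.
Macaulay duration = Σ(t·PV) / P = 31,931.8236 / 3,887.9582 = 8.21301 years.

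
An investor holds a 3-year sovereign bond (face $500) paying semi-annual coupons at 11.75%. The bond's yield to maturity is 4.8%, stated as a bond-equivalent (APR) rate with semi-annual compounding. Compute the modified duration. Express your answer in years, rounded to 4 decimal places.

2.5880 years

Periodic yield y = 0.024. First find Macaulay duration:
  t   CF        PV=CF/(1+0.024)^t    t·PV
  1       29.375        28.6865        28.6865
  2       29.375        28.0142        56.0284
  3       29.375        27.3576        82.0728
  4       29.375        26.7164       106.8656
  5       29.375        26.0902       130.4512
  6      529.375       459.1596     2,754.9577
  Σ                    596.0246     3,159.0622
P = 596.0246; Macaulay duration = 3,159.0622 / 596.0246 = 5.30022 half-year periods = 2.65011 years.
Modified duration = D_Mac / (1 + y) = 2.65011 / 1.024 = 2.58800 years.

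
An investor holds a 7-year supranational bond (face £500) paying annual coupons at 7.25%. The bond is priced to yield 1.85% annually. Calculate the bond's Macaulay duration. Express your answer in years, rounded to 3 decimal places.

Periodic yield y = 0.0185. Discount each cash flow and weight by its year:
  t   CF        PV=CF/(1+0.0185)^t    t·PV
  1        36.25        35.5916        35.5916
  2        36.25        34.9451        69.8901
  3        36.25        34.3103       102.9310
  4        36.25        33.6871       134.7485
  5        36.25        33.0752       165.3761
  6        36.25        32.4745       194.8467
  7       536.25       471.6720     3,301.7038
  Σ                    675.7557     4,005.0878
Price P = Σ PV = 675.7557.
Macaulay duration = Σ(t·PV) / P = 4,005.0878 / 675.7557 = 5.92683 years.

5.927 years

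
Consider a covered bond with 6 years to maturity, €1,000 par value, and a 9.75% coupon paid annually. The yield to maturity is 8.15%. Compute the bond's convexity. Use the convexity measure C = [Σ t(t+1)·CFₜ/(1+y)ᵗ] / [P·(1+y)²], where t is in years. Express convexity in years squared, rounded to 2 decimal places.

26.93

With y = 0.0815:
  t   CF        PV=CF/(1+0.0815)^t    t·PV        t(t+1)·PV
  1        97.50        90.1526        90.1526         180.3051
  2        97.50        83.3588       166.7176         500.1529
  3        97.50        77.0770       231.2311         924.9245
  4        97.50        71.2686       285.0746       1,425.3730
  5        97.50        65.8980       329.4898       1,976.9389
  6     1,097.50       685.8757     4,115.2539      28,806.7774
  Σ                  1,073.6307     5,217.9197      33,814.4719
P = 1,073.6307.
Convexity = Σ t(t+1)·PV / [P·(1+y)²] = 33,814.4719 / (1,073.6307 × 1.169642) = 26.92741.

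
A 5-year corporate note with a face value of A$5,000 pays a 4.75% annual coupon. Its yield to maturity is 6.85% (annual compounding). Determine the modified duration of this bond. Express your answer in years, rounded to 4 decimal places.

4.2523 years

Periodic yield y = 0.0685. First find Macaulay duration:
  t   CF        PV=CF/(1+0.0685)^t    t·PV
  1       237.50       222.2742       222.2742
  2       237.50       208.0245       416.0491
  3       237.50       194.6884       584.0651
  4       237.50       182.2072       728.8288
  5     5,237.50     3,760.5503    18,802.7516
  Σ                  4,567.7446    20,753.9687
P = 4,567.7446; Macaulay duration = 20,753.9687 / 4,567.7446 = 4.54359 years.
Modified duration = D_Mac / (1 + y) = 4.54359 / 1.0685 = 4.25231 years.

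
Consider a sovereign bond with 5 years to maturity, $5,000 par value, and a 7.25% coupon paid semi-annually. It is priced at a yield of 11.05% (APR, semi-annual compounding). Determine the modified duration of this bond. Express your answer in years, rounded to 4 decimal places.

Periodic yield y = 0.05525. First find Macaulay duration:
  t   CF        PV=CF/(1+0.05525)^t    t·PV
  1       181.25       171.7602       171.7602
  2       181.25       162.7674       325.5347
  3       181.25       154.2453       462.7359
  4       181.25       146.1694       584.6777
  5       181.25       138.5164       692.5820
  6       181.25       131.2641       787.5844
  7       181.25       124.3914       870.7401
  8       181.25       117.8786       943.0291
  9       181.25       111.7068     1,005.3616
  10    5,181.25     3,026.0837    30,260.8372
  Σ                  4,284.7834    36,104.8430
P = 4,284.7834; Macaulay duration = 36,104.8430 / 4,284.7834 = 8.42629 half-year periods = 4.21315 years.
Modified duration = D_Mac / (1 + y) = 4.21315 / 1.05525 = 3.99256 years.

3.9926 years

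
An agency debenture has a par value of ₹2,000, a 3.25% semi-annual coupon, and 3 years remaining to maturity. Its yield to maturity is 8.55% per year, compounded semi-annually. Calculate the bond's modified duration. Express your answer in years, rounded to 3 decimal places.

Periodic yield y = 0.04275. First find Macaulay duration:
  t   CF        PV=CF/(1+0.04275)^t    t·PV
  1        32.50        31.1676        31.1676
  2        32.50        29.8898        59.7796
  3        32.50        28.6644        85.9932
  4        32.50        27.4892       109.9569
  5        32.50        26.3622       131.8112
  6     2,032.50     1,581.0637     9,486.3821
  Σ                  1,724.6369     9,905.0906
P = 1,724.6369; Macaulay duration = 9,905.0906 / 1,724.6369 = 5.74329 half-year periods = 2.87165 years.
Modified duration = D_Mac / (1 + y) = 2.87165 / 1.04275 = 2.75392 years.

2.754 years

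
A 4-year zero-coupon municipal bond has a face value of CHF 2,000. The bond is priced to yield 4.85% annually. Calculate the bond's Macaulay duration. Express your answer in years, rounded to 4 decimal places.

4.0000 years

A zero-coupon bond has a single cash flow at maturity, so its Macaulay duration equals its maturity: 4 years.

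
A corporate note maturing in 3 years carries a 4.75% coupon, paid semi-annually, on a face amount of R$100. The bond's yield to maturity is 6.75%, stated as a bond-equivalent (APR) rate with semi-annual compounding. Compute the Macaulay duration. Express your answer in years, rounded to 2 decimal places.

2.83 years

Periodic yield y = 0.03375. Discount each cash flow and weight by its period:
  t   CF        PV=CF/(1+0.03375)^t    t·PV
  1        2.375         2.2975         2.2975
  2        2.375         2.2225         4.4449
  3        2.375         2.1499         6.4497
  4        2.375         2.0797         8.3188
  5        2.375         2.0118        10.0590
  6      102.375        83.8882       503.3291
  Σ                     94.6495       534.8990
Price P = Σ PV = 94.6495.
Macaulay duration = Σ(t·PV) / P = 534.8990 / 94.6495 = 5.65137 half-year periods.
In years: 5.65137 / 2 = 2.82568 years.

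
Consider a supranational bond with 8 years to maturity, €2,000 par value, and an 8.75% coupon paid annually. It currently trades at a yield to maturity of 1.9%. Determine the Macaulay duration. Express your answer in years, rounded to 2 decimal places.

Periodic yield y = 0.019. Discount each cash flow and weight by its year:
  t   CF        PV=CF/(1+0.019)^t    t·PV
  1       175.00       171.7370       171.7370
  2       175.00       168.5348       337.0697
  3       175.00       165.3924       496.1771
  4       175.00       162.3085       649.2341
  5       175.00       159.2822       796.4108
  6       175.00       156.3122       937.8733
  7       175.00       153.3977     1,073.7837
  8     2,175.00     1,870.9655    14,967.7243
  Σ                  3,007.9303    19,430.0100
Price P = Σ PV = 3,007.9303.
Macaulay duration = Σ(t·PV) / P = 19,430.0100 / 3,007.9303 = 6.45959 years.

6.46 years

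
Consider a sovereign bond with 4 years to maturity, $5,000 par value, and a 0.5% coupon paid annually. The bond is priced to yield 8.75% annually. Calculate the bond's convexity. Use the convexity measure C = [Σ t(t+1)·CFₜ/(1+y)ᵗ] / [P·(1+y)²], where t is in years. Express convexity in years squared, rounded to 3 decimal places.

With y = 0.0875:
  t   CF        PV=CF/(1+0.0875)^t    t·PV        t(t+1)·PV
  1        25.00        22.9885        22.9885          45.9770
  2        25.00        21.1389        42.2777         126.8331
  3        25.00        19.4380        58.3141         233.2563
  4     5,025.00     3,592.6839    14,370.7355      71,853.6773
  Σ                  3,656.2493    14,494.3158      72,259.7438
P = 3,656.2493.
Convexity = Σ t(t+1)·PV / [P·(1+y)²] = 72,259.7438 / (3,656.2493 × 1.182656) = 16.71099.

16.711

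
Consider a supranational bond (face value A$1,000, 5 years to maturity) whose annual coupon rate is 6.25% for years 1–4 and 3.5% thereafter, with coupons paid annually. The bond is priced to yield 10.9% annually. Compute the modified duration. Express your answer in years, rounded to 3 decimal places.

3.941 years

Periodic yield y = 0.109. First find Macaulay duration:
  t   CF        PV=CF/(1+0.109)^t    t·PV
  1        62.50        56.3571        56.3571
  2        62.50        50.8179       101.6358
  3        62.50        45.8232       137.4696
  4        62.50        41.3194       165.2775
  5     1,035.00       616.9964     3,084.9819
  Σ                    811.3140     3,545.7220
P = 811.3140; Macaulay duration = 3,545.7220 / 811.3140 = 4.37035 years.
Modified duration = D_Mac / (1 + y) = 4.37035 / 1.109 = 3.94080 years.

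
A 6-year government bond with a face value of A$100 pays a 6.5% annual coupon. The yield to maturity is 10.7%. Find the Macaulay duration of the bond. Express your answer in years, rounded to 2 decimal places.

5.06 years

Periodic yield y = 0.107. Discount each cash flow and weight by its year:
  t   CF        PV=CF/(1+0.107)^t    t·PV
  1         6.50         5.8717         5.8717
  2         6.50         5.3042        10.6084
  3         6.50         4.7915        14.3745
  4         6.50         4.3284        17.3134
  5         6.50         3.9100        19.5499
  6       106.50        57.8714       347.2283
  Σ                     82.0771       414.9462
Price P = Σ PV = 82.0771.
Macaulay duration = Σ(t·PV) / P = 414.9462 / 82.0771 = 5.05557 years.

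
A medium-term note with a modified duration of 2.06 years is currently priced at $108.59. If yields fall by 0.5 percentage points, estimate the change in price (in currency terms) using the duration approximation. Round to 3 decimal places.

+$1.118

Duration approximation: ΔP/P ≈ -D_mod · Δy = -2.06 × (-0.005) = +0.010300.
ΔP ≈ 108.59 × (+0.010300) = +1.118477.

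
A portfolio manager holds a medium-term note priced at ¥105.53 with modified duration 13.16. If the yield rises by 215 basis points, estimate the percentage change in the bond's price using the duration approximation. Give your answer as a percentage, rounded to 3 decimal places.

-28.294%

Duration approximation: ΔP/P ≈ -D_mod · Δy = -13.16 × (+0.0215) = -0.282940.
As a percentage: -28.2940%.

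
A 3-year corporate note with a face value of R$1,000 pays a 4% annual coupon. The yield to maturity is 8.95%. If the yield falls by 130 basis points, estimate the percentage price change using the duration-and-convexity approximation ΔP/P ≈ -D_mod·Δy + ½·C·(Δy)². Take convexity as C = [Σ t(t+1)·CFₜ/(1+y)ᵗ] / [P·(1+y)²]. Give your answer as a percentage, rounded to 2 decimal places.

With y = 0.0895:
  t   CF        PV=CF/(1+0.0895)^t    t·PV        t(t+1)·PV
  1        40.00        36.7141        36.7141          73.4282
  2        40.00        33.6981        67.3962         202.1887
  3     1,040.00       804.1770     2,412.5309       9,650.1237
  Σ                    874.5892     2,516.6412       9,925.7406
P = 874.5892; D_Mac = 2.87751 yrs; D_mod = 2.64113 yrs; C = 9.56102.
Duration effect: -2.64113 × (-0.013) = +0.034335
Convexity effect: 0.5 × 9.56102 × (-0.013)² = +0.0008079
ΔP/P ≈ +0.034335 + 0.0008079 = +0.035143 = +3.5143%.

+3.51%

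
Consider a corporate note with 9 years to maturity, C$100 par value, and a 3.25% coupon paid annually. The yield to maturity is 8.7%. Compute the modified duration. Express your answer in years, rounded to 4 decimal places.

7.0457 years

Periodic yield y = 0.087. First find Macaulay duration:
  t   CF        PV=CF/(1+0.087)^t    t·PV
  1         3.25         2.9899         2.9899
  2         3.25         2.7506         5.5012
  3         3.25         2.5304         7.5913
  4         3.25         2.3279         9.3116
  5         3.25         2.1416        10.7079
  6         3.25         1.9702        11.8211
  7         3.25         1.8125        12.6875
  8         3.25         1.6674        13.3394
  9       103.25        48.7331       438.5980
  Σ                     66.9236       512.5479
P = 66.9236; Macaulay duration = 512.5479 / 66.9236 = 7.65870 years.
Modified duration = D_Mac / (1 + y) = 7.65870 / 1.087 = 7.04572 years.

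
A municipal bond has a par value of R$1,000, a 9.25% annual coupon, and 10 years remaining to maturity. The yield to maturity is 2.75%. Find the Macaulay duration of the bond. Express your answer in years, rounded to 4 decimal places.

Periodic yield y = 0.0275. Discount each cash flow and weight by its year:
  t   CF        PV=CF/(1+0.0275)^t    t·PV
  1        92.50        90.0243        90.0243
  2        92.50        87.6149       175.2298
  3        92.50        85.2700       255.8100
  4        92.50        82.9878       331.9513
  5        92.50        80.7667       403.8337
  6        92.50        78.6051       471.6306
  7        92.50        76.5013       535.5092
  8        92.50        74.4538       595.6307
  9        92.50        72.4612       652.1504
  10    1,092.50       832.9197     8,329.1971
  Σ                  1,561.6050    11,840.9673
Price P = Σ PV = 1,561.6050.
Macaulay duration = Σ(t·PV) / P = 11,840.9673 / 1,561.6050 = 7.58256 years.

7.5826 years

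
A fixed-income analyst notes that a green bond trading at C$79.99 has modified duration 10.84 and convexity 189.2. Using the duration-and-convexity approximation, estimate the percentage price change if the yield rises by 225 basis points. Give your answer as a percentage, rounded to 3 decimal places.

-19.601%

Duration effect: -D_mod·Δy = -10.84 × (+0.0225) = -0.243900
Convexity effect: ½·C·(Δy)² = 0.5 × 189.2 × (0.0225)² = +0.04789125
ΔP/P ≈ -0.243900 + 0.04789125 = -0.19600875
= -19.600875%.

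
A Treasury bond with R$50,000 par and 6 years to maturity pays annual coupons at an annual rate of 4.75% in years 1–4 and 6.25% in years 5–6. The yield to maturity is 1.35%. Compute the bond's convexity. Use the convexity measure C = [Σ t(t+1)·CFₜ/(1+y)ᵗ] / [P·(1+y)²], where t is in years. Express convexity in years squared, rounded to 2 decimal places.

35.63

With y = 0.0135:
  t   CF        PV=CF/(1+0.0135)^t    t·PV        t(t+1)·PV
  1     2,375.00     2,343.3646     2,343.3646       4,686.7292
  2     2,375.00     2,312.1505     4,624.3011      13,872.9033
  3     2,375.00     2,281.3523     6,844.0569      27,376.2275
  4     2,375.00     2,250.9643     9,003.8571      45,019.2854
  5     3,125.00     2,922.3435    14,611.7173      87,670.3038
  6    53,125.00    49,018.0945   294,108.5671   2,058,759.9697
  Σ                 61,128.2697   331,535.8640   2,237,385.4188
P = 61,128.2697.
Convexity = Σ t(t+1)·PV / [P·(1+y)²] = 2,237,385.4188 / (61,128.2697 × 1.027182) = 35.63290.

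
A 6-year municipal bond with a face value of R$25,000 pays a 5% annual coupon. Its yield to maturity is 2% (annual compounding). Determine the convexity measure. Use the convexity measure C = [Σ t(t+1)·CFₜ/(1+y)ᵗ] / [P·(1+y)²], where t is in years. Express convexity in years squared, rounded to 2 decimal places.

With y = 0.02:
  t   CF        PV=CF/(1+0.02)^t    t·PV        t(t+1)·PV
  1     1,250.00     1,225.4902     1,225.4902       2,450.9804
  2     1,250.00     1,201.4610     2,402.9220       7,208.7659
  3     1,250.00     1,177.9029     3,533.7088      14,134.8350
  4     1,250.00     1,154.8068     4,619.2271      23,096.1357
  5     1,250.00     1,132.1635     5,660.8176      33,964.9054
  6    26,250.00    23,309.2488   139,855.4927     978,988.4489
  Σ                 29,201.0732   157,297.6583   1,059,844.0711
P = 29,201.0732.
Convexity = Σ t(t+1)·PV / [P·(1+y)²] = 1,059,844.0711 / (29,201.0732 × 1.040400) = 34.88533.

34.89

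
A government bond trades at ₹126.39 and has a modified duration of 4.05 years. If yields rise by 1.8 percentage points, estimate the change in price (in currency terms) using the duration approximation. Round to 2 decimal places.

Duration approximation: ΔP/P ≈ -D_mod · Δy = -4.05 × (+0.018) = -0.072900.
ΔP ≈ 126.39 × (-0.072900) = -9.213831.

-₹9.21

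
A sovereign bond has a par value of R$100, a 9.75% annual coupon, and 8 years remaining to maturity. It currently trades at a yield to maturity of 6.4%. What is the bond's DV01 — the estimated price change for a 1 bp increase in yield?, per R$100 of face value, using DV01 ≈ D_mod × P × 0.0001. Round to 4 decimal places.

Periodic yield y = 0.064.
  t   CF        PV=CF/(1+0.064)^t    t·PV
  1         9.75         9.1635         9.1635
  2         9.75         8.6123        17.2247
  3         9.75         8.0943        24.2829
  4         9.75         7.6074        30.4297
  5         9.75         7.1498        35.7492
  6         9.75         6.7198        40.3187
  7         9.75         6.3156        44.2091
  8       109.75        66.8146       534.5170
  Σ                    120.4774       735.8948
P = 120.4774; D_Mac = 6.10815 yrs; D_mod = 5.74075 yrs.
DV01 ≈ 5.74075 × 120.4774 × 0.0001 = 0.069163.

R$0.0692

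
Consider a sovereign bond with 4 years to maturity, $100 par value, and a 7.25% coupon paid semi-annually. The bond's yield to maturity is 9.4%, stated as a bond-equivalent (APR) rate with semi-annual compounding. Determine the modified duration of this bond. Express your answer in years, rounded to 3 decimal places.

3.365 years

Periodic yield y = 0.047. First find Macaulay duration:
  t   CF        PV=CF/(1+0.047)^t    t·PV
  1        3.625         3.4623         3.4623
  2        3.625         3.3069         6.6137
  3        3.625         3.1584         9.4752
  4        3.625         3.0166        12.0665
  5        3.625         2.8812        14.4060
  6        3.625         2.7519        16.5112
  7        3.625         2.6283        18.3984
  8      103.625        71.7614       574.0914
  Σ                     92.9670       655.0248
P = 92.9670; Macaulay duration = 655.0248 / 92.9670 = 7.04578 half-year periods = 3.52289 years.
Modified duration = D_Mac / (1 + y) = 3.52289 / 1.047 = 3.36475 years.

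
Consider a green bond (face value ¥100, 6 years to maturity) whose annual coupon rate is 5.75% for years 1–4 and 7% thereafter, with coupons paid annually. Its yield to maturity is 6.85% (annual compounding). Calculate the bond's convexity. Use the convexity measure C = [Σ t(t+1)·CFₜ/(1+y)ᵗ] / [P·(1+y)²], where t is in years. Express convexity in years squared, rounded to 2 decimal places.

30.47

With y = 0.0685:
  t   CF        PV=CF/(1+0.0685)^t    t·PV        t(t+1)·PV
  1         5.75         5.3814         5.3814          10.7628
  2         5.75         5.0364        10.0728          30.2183
  3         5.75         4.7135        14.1405          56.5621
  4         5.75         4.4113        17.6453          88.2266
  5         7.00         5.0260        25.1302         150.7810
  6       107.00        71.9013       431.4077       3,019.8537
  Σ                     96.4699       503.7778       3,356.4045
P = 96.4699.
Convexity = Σ t(t+1)·PV / [P·(1+y)²] = 3,356.4045 / (96.4699 × 1.141692) = 30.47427.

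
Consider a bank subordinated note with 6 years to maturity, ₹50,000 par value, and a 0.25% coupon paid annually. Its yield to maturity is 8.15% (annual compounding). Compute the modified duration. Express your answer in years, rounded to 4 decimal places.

5.5023 years

Periodic yield y = 0.0815. First find Macaulay duration:
  t   CF        PV=CF/(1+0.0815)^t    t·PV
  1       125.00       115.5802       115.5802
  2       125.00       106.8703       213.7406
  3       125.00        98.8167       296.4502
  4       125.00        91.3701       365.4802
  5       125.00        84.4846       422.4228
  6    50,125.00    31,325.3003   187,951.8018
  Σ                 31,822.4221   189,365.4758
P = 31,822.4221; Macaulay duration = 189,365.4758 / 31,822.4221 = 5.95069 years.
Modified duration = D_Mac / (1 + y) = 5.95069 / 1.0815 = 5.50226 years.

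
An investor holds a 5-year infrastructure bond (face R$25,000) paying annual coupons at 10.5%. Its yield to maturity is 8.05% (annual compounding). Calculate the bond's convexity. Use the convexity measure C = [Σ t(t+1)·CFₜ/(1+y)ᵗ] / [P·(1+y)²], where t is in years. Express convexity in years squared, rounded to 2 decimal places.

20.12

With y = 0.0805:
  t   CF        PV=CF/(1+0.0805)^t    t·PV        t(t+1)·PV
  1     2,625.00     2,429.4308     2,429.4308       4,858.8616
  2     2,625.00     2,248.4320     4,496.8641      13,490.5922
  3     2,625.00     2,080.9181     6,242.7544      24,971.0176
  4     2,625.00     1,925.8844     7,703.5377      38,517.6887
  5    27,625.00    18,757.6501    93,788.2505     562,729.5033
  Σ                 27,442.3155   114,660.8376     644,567.6634
P = 27,442.3155.
Convexity = Σ t(t+1)·PV / [P·(1+y)²] = 644,567.6634 / (27,442.3155 × 1.167480) = 20.11862.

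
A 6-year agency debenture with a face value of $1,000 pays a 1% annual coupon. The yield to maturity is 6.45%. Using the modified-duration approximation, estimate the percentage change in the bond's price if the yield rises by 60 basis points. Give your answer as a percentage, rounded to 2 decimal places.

Periodic yield y = 0.0645. Modified duration first:
  t   CF        PV=CF/(1+0.0645)^t    t·PV
  1        10.00         9.3941         9.3941
  2        10.00         8.8249        17.6498
  3        10.00         8.2902        24.8705
  4        10.00         7.7878        31.1514
  5        10.00         7.3160        36.5798
  6     1,010.00       694.1405     4,164.8430
  Σ                    735.7534     4,284.4885
P = 735.7534; D_Mac = 5.82327 yrs; D_mod = 5.82327/(1+0.0645) = 5.47042 yrs.
ΔP/P ≈ -D_mod · Δy = -5.47042 × (+0.006) = -0.032823 = -3.2823%.

-3.28%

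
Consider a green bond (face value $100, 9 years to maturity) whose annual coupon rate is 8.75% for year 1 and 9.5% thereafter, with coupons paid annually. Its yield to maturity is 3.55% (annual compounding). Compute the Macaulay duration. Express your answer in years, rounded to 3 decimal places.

6.927 years

Periodic yield y = 0.0355. Discount each cash flow and weight by its year:
  t   CF        PV=CF/(1+0.0355)^t    t·PV
  1         8.75         8.4500         8.4500
  2         9.50         8.8598        17.7196
  3         9.50         8.5560        25.6681
  4         9.50         8.2627        33.0509
  5         9.50         7.9795        39.8973
  6         9.50         7.7059        46.2354
  7         9.50         7.4417        52.0920
  8         9.50         7.1866        57.4927
  9       109.50        79.9951       719.9556
  Σ                    144.4373     1,000.5615
Price P = Σ PV = 144.4373.
Macaulay duration = Σ(t·PV) / P = 1,000.5615 / 144.4373 = 6.92731 years.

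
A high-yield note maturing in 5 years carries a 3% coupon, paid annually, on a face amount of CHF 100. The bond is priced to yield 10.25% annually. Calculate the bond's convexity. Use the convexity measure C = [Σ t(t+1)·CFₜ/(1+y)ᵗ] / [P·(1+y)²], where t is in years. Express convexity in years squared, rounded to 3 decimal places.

With y = 0.1025:
  t   CF        PV=CF/(1+0.1025)^t    t·PV        t(t+1)·PV
  1         3.00         2.7211         2.7211           5.4422
  2         3.00         2.4681         4.9362          14.8086
  3         3.00         2.2386         6.7159          26.8638
  4         3.00         2.0305         8.1221          40.6104
  5       103.00        63.2331       316.1653       1,896.9920
  Σ                     72.6914       338.6606       1,984.7169
P = 72.6914.
Convexity = Σ t(t+1)·PV / [P·(1+y)²] = 1,984.7169 / (72.6914 × 1.215506) = 22.46250.

22.463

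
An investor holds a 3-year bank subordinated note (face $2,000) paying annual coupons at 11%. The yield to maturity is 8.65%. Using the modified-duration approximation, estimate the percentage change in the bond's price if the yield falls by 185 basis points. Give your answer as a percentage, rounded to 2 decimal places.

Periodic yield y = 0.0865. Modified duration first:
  t   CF        PV=CF/(1+0.0865)^t    t·PV
  1       220.00       202.4850       202.4850
  2       220.00       186.3645       372.7290
  3     2,220.00     1,730.8673     5,192.6020
  Σ                  2,119.7169     5,767.8161
P = 2,119.7169; D_Mac = 2.72103 yrs; D_mod = 2.72103/(1+0.0865) = 2.50440 yrs.
ΔP/P ≈ -D_mod · Δy = -2.50440 × (-0.0185) = +0.046331 = +4.6331%.

+4.63%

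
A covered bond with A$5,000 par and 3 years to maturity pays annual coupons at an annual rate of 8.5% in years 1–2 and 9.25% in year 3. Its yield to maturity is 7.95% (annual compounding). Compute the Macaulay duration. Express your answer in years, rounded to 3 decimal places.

Periodic yield y = 0.0795. Discount each cash flow and weight by its year:
  t   CF        PV=CF/(1+0.0795)^t    t·PV
  1       425.00       393.7008       393.7008
  2       425.00       364.7066       729.4132
  3     5,462.50     4,342.3368    13,027.0105
  Σ                  5,100.7442    14,150.1246
Price P = Σ PV = 5,100.7442.
Macaulay duration = Σ(t·PV) / P = 14,150.1246 / 5,100.7442 = 2.77413 years.

2.774 years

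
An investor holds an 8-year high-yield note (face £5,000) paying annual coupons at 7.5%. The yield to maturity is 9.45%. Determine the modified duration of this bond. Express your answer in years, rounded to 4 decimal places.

5.6526 years

Periodic yield y = 0.0945. First find Macaulay duration:
  t   CF        PV=CF/(1+0.0945)^t    t·PV
  1       375.00       342.6222       342.6222
  2       375.00       313.0399       626.0799
  3       375.00       286.0118       858.0354
  4       375.00       261.3173     1,045.2693
  5       375.00       238.7550     1,193.7749
  6       375.00       218.1407     1,308.8441
  7       375.00       199.3062     1,395.1437
  8     5,375.00     2,610.0711    20,880.5690
  Σ                  4,469.2643    27,650.3385
P = 4,469.2643; Macaulay duration = 27,650.3385 / 4,469.2643 = 6.18678 years.
Modified duration = D_Mac / (1 + y) = 6.18678 / 1.0945 = 5.65261 years.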